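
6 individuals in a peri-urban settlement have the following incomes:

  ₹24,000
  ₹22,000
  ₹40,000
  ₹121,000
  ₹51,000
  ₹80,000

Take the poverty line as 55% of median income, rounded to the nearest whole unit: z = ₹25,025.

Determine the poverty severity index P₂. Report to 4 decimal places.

Poor units: ₹22,000, ₹24,000 (q = 2 of N = 6).
Normalized shortfalls: (25025−22000)/25025 = 0.1209; (25025−24000)/25025 = 0.0410.
Squared: 0.0146; 0.0017.
Sum = 0.016289; P₂ = 0.016289 / 6 = 0.0027.

0.0027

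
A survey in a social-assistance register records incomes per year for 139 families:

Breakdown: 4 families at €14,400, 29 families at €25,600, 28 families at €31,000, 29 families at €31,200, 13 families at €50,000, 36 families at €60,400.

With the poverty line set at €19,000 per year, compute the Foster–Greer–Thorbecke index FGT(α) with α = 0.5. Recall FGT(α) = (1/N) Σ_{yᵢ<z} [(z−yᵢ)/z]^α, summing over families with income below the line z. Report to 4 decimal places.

0.0142

Poor units: 4×€14,400 (q = 4 of N = 139).
Normalized shortfalls: (19000−14400)/19000 = 0.2421 (×4).
Raised to α = 0.5: 0.49204 (×4).
Sum = 1.968168; FGT(0.5) = 1.968168 / 139 = 0.0142.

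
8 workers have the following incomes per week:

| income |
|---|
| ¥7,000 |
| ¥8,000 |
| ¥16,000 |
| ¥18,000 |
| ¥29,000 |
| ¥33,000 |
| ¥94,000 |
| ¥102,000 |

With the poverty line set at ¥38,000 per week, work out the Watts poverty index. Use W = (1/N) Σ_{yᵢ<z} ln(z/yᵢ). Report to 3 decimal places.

Poor units: ¥7,000, ¥8,000, ¥16,000, ¥18,000, ¥29,000, ¥33,000 (q = 6 of N = 8).
Log gaps: ln(38000/7000) = 1.6917; ln(38000/8000) = 1.5581; ln(38000/16000) = 0.8650; ln(38000/18000) = 0.7472; ln(38000/29000) = 0.2703; ln(38000/33000) = 0.1411.
W = 5.273401 / 8 = 0.659.

0.659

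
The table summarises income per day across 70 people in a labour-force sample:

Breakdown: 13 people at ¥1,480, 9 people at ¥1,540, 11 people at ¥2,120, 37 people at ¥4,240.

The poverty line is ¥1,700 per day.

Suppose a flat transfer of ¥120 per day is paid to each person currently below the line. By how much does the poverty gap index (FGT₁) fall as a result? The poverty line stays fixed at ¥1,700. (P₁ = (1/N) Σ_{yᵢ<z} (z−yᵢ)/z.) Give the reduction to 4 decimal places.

Before: below the line — 13×¥1,480, 9×¥1,540; poverty gap index (FGT₁) = 0.036134.
After the ¥120 transfer: below the line — 13×¥1,600, 9×¥1,660; poverty gap index (FGT₁) = 0.013950.
Reduction = 0.036134 − 0.013950 = 0.0222.

0.0222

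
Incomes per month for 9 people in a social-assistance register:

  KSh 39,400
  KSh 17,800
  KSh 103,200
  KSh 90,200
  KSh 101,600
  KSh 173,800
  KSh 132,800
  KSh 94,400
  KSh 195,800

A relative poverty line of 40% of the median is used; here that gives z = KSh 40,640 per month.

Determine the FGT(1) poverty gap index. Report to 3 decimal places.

0.066

Incomes under z: KSh 17,800, KSh 39,400 (q = 2 of N = 9).
Gap ratios (z−y)/z: (40640−17800)/40640 = 0.5620; (40640−39400)/40640 = 0.0305.
Σ = 0.592520. Dividing by the full population N = 9 gives P₁ = 0.066.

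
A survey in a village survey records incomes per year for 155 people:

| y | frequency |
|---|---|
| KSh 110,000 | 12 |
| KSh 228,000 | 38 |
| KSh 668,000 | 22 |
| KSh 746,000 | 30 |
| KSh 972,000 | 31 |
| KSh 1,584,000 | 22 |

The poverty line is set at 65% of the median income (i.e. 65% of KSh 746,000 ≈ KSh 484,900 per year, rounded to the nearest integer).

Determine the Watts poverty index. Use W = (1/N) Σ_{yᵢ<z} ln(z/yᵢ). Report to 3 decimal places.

Incomes under z: 12×KSh 110,000, 38×KSh 228,000 (q = 50 of N = 155).
Log gaps: ln(484900/110000) = 1.4835 (×12); ln(484900/228000) = 0.7546 (×38).
W = 46.476236 / 155 = 0.300.

0.300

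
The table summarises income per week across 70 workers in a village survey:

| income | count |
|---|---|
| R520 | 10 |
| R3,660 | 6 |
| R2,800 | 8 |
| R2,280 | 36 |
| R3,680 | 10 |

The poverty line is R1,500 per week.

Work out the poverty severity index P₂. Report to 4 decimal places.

Below z: 10×R520 (q = 10 of N = 70).
Gap ratios (z−y)/z: (1500−520)/1500 = 0.6533 (×10).
Squared: 0.4268 (×10).
Sum = 4.268444; P₂ = 4.268444 / 70 = 0.0610.

0.0610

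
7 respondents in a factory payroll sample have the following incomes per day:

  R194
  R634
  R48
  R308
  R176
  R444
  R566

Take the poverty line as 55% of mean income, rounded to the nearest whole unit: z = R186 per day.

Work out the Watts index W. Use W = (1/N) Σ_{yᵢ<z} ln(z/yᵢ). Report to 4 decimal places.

0.2014

Incomes under z: R48, R176 (q = 2 of N = 7).
ln(z/y) terms: ln(186/48) = 1.3545; ln(186/176) = 0.0553.
W = 1.409808 / 7 = 0.2014.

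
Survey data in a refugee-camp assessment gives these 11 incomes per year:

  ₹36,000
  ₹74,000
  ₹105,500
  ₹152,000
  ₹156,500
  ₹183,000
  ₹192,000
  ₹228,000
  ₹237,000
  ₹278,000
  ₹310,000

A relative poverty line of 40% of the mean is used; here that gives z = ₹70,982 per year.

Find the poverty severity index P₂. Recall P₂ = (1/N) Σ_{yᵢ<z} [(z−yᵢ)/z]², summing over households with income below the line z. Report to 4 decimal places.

Incomes under z: ₹36,000 (q = 1 of N = 11).
Gap ratios (z−y)/z: (70982−36000)/70982 = 0.4928.
Squared: 0.2429.
Sum = 0.242881; P₂ = 0.242881 / 11 = 0.0221.

0.0221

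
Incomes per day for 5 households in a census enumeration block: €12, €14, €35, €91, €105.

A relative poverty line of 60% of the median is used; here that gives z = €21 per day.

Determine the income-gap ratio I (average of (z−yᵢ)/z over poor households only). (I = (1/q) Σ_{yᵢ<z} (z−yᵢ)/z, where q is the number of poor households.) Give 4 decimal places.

0.3810

Below the line: €12, €14 (q = 2 of N = 5).
Shortfall ratios (z−y)/z: 0.4286, 0.3333; sum = 0.761905.
I averages over the q = 2 poor units only: 0.761905 / 2 = 0.3810.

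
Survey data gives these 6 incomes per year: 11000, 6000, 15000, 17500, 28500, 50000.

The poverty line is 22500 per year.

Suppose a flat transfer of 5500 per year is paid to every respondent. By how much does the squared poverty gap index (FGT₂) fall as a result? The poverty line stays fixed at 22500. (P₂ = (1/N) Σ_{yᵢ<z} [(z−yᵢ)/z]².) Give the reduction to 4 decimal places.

0.1069

Before: below the line — 6000, 11000, 15000, 17500; squared poverty gap index (FGT₂) = 0.159918.
After the 5500 transfer: below the line — 11500, 16500, 20500; squared poverty gap index (FGT₂) = 0.053004.
Reduction = 0.159918 − 0.053004 = 0.1069.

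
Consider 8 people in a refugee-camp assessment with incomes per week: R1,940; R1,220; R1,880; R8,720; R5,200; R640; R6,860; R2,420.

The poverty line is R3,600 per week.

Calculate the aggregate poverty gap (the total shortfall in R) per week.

Incomes under z: R640, R1,220, R1,880, R1,940, R2,420 (q = 5 of N = 8).
Individual gaps: 3600−640 = 2960; 3600−1220 = 2380; 3600−1880 = 1720; 3600−1940 = 1660; 3600−2420 = 1180.
Aggregate gap = R9,900.

R9,900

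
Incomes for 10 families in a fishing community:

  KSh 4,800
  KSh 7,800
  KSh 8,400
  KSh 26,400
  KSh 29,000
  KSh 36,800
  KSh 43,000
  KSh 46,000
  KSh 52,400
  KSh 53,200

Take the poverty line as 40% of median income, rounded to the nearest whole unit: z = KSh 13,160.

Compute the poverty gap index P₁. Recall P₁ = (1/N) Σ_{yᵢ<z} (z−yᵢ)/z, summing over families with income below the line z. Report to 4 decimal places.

0.1404

Below z: KSh 4,800, KSh 7,800, KSh 8,400 (q = 3 of N = 10).
Normalized shortfalls: (13160−4800)/13160 = 0.6353; (13160−7800)/13160 = 0.4073; (13160−8400)/13160 = 0.3617.
Sum of shortfalls = 1.404255; P₁ averages over all N: 1.404255 / 10 = 0.1404.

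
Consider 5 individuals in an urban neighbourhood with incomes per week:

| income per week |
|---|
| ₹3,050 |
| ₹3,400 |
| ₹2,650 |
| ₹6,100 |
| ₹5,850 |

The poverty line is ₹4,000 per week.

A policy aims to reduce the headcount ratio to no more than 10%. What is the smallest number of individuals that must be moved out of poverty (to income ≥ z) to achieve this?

3

3 of the 5 individuals are poor, so H = 3/5 = 0.600.
A headcount ratio of at most 10% allows at most ⌊0.10 × 5⌋ = 0 poor individuals.
So at least 3 − 0 = 3 must be lifted.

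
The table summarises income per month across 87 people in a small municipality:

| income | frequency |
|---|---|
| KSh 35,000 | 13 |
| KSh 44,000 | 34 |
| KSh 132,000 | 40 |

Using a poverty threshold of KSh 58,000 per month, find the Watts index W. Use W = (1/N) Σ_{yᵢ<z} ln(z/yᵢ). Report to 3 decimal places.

0.183

Below z: 13×KSh 35,000, 34×KSh 44,000 (q = 47 of N = 87).
Log gaps: ln(58000/35000) = 0.5051 (×13); ln(58000/44000) = 0.2763 (×34).
W = 15.958849 / 87 = 0.183.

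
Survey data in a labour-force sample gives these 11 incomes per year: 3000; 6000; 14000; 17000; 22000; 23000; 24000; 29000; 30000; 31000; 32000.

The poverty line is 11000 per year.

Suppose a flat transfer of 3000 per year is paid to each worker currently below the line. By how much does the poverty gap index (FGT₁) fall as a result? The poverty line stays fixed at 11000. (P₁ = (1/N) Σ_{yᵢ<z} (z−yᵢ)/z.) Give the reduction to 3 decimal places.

Before: below the line — 3000, 6000; poverty gap index (FGT₁) = 0.10744.
After the 3000 transfer: below the line — 6000, 9000; poverty gap index (FGT₁) = 0.05785.
Reduction = 0.10744 − 0.05785 = 0.050.

0.050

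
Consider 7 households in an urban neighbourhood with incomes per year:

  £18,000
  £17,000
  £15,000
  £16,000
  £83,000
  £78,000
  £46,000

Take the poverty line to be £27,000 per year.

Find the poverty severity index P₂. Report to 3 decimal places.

0.087

Below z: £15,000, £16,000, £17,000, £18,000 (q = 4 of N = 7).
Relative gaps: (27000−15000)/27000 = 0.4444; (27000−16000)/27000 = 0.4074; (27000−17000)/27000 = 0.3704; (27000−18000)/27000 = 0.3333.
Squared: 0.1975; 0.1660; 0.1372; 0.1111.
Sum = 0.611797; P₂ = 0.611797 / 7 = 0.087.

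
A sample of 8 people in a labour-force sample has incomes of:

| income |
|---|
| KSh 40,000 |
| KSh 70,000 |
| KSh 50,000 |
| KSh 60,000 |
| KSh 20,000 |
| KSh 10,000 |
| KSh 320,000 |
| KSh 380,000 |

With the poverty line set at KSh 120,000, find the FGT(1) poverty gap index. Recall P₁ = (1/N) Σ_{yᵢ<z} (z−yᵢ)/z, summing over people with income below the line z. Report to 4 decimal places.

Incomes under z: KSh 10,000, KSh 20,000, KSh 40,000, KSh 50,000, KSh 60,000, KSh 70,000 (q = 6 of N = 8).
Relative gaps: (120000−10000)/120000 = 0.9167; (120000−20000)/120000 = 0.8333; (120000−40000)/120000 = 0.6667; (120000−50000)/120000 = 0.5833; (120000−60000)/120000 = 0.5000; (120000−70000)/120000 = 0.4167.
Σ = 3.916667. Dividing by the full population N = 8 gives P₁ = 0.4896.

0.4896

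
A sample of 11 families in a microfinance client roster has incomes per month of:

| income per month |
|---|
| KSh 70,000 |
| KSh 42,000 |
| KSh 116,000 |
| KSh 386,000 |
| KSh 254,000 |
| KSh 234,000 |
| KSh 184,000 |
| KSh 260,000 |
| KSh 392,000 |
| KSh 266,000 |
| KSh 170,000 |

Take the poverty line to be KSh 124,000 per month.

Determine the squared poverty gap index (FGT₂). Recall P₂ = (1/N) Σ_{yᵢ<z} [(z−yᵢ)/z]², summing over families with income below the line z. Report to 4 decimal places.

0.0574

Poor units: KSh 42,000, KSh 70,000, KSh 116,000 (q = 3 of N = 11).
Gap ratios (z−y)/z: (124000−42000)/124000 = 0.6613; (124000−70000)/124000 = 0.4355; (124000−116000)/124000 = 0.0645.
Squared: 0.4373; 0.1896; 0.0042.
Sum = 0.631113; P₂ = 0.631113 / 11 = 0.0574.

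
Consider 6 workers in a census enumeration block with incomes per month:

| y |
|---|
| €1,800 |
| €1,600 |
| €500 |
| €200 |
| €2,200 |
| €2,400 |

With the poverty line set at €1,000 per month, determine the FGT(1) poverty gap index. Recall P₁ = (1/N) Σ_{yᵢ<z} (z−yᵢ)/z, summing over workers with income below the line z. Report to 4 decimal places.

Below z: €200, €500 (q = 2 of N = 6).
Normalized shortfalls: (1000−200)/1000 = 0.8000; (1000−500)/1000 = 0.5000.
Sum of shortfalls = 1.300000; P₁ averages over all N: 1.300000 / 6 = 0.2167.

0.2167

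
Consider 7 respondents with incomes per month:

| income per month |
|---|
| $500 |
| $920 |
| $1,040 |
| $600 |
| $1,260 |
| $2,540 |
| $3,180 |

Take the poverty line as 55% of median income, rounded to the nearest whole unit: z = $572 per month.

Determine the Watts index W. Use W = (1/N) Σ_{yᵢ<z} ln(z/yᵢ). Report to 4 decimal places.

0.0192

Below the line: $500 (q = 1 of N = 7).
Log shortfalls: ln(572/500) = 0.1345.
W = 0.134531 / 7 = 0.0192.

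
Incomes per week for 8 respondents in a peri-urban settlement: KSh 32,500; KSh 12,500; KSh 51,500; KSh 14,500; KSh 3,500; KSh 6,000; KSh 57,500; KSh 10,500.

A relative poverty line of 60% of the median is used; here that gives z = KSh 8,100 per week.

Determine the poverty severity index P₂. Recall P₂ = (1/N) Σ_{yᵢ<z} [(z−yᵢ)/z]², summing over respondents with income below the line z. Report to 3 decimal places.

0.049

Below the line: KSh 3,500, KSh 6,000 (q = 2 of N = 8).
Shortfall ratios: (8100−3500)/8100 = 0.5679; (8100−6000)/8100 = 0.2593.
Squared: 0.3225; 0.0672.
Sum = 0.389727; P₂ = 0.389727 / 8 = 0.049.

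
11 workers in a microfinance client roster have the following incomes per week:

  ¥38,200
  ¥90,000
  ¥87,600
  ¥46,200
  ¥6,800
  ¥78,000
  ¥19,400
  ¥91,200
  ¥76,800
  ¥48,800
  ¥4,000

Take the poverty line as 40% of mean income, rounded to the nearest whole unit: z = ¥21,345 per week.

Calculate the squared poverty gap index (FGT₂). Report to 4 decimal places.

Below the line: ¥4,000, ¥6,800, ¥19,400 (q = 3 of N = 11).
Relative gaps: (21345−4000)/21345 = 0.8126; (21345−6800)/21345 = 0.6814; (21345−19400)/21345 = 0.0911.
Squared: 0.6603; 0.4643; 0.0083.
Sum = 1.132965; P₂ = 1.132965 / 11 = 0.1030.

0.1030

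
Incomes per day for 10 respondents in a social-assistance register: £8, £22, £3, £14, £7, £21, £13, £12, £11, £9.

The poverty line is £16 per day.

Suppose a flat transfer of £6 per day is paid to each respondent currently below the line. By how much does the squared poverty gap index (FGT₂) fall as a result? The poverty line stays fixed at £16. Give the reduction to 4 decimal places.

Before: below the line — £3, £7, £8, £9, £11, £12, £13, £14; squared poverty gap index (FGT₂) = 0.162891.
After the £6 transfer: below the line — £9, £13, £14, £15; squared poverty gap index (FGT₂) = 0.024609.
Reduction = 0.162891 − 0.024609 = 0.1383.

0.1383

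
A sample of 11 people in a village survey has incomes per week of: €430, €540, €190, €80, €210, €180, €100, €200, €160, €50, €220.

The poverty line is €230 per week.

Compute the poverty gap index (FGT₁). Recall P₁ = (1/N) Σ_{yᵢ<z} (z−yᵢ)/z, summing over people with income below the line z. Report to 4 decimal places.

Incomes under z: €50, €80, €100, €160, €180, €190, €200, €210, €220 (q = 9 of N = 11).
Gap ratios (z−y)/z: (230−50)/230 = 0.7826; (230−80)/230 = 0.6522; (230−100)/230 = 0.5652; (230−160)/230 = 0.3043; (230−180)/230 = 0.2174; (230−190)/230 = 0.1739; (230−200)/230 = 0.1304; (230−210)/230 = 0.0870; (230−220)/230 = 0.0435.
Sum of shortfalls = 2.956522; P₁ averages over all N: 2.956522 / 11 = 0.2688.

0.2688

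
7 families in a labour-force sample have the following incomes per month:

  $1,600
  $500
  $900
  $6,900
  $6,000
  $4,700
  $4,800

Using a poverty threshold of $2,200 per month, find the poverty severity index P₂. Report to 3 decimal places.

0.146

Poor units: $500, $900, $1,600 (q = 3 of N = 7).
Gap ratios (z−y)/z: (2200−500)/2200 = 0.7727; (2200−900)/2200 = 0.5909; (2200−1600)/2200 = 0.2727.
Squared: 0.5971; 0.3492; 0.0744.
Sum = 1.020661; P₂ = 1.020661 / 7 = 0.146.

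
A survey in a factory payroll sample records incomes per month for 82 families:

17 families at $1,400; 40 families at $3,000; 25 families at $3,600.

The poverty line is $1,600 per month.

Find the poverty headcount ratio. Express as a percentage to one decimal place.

20.7%

17 of the 82 families have income below $1,600.
H = 17/82 = 20.7%.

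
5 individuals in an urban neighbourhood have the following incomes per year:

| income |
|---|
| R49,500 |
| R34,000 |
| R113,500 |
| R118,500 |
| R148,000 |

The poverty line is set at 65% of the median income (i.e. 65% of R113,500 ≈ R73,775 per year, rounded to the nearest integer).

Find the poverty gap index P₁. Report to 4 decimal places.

Below the line: R34,000, R49,500 (q = 2 of N = 5).
Relative gaps: (73775−34000)/73775 = 0.5391; (73775−49500)/73775 = 0.3290.
Sum of shortfalls = 0.868180; P₁ averages over all N: 0.868180 / 5 = 0.1736.

0.1736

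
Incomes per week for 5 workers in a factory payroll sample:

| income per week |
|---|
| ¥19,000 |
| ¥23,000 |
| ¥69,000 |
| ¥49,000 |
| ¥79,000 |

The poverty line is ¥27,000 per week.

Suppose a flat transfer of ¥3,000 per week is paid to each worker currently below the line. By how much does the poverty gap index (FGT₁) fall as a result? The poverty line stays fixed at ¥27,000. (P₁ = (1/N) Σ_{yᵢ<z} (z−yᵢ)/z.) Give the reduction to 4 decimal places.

0.0444

Before: below the line — ¥19,000, ¥23,000; poverty gap index (FGT₁) = 0.088889.
After the ¥3,000 transfer: below the line — ¥22,000, ¥26,000; poverty gap index (FGT₁) = 0.044444.
Reduction = 0.088889 − 0.044444 = 0.0444.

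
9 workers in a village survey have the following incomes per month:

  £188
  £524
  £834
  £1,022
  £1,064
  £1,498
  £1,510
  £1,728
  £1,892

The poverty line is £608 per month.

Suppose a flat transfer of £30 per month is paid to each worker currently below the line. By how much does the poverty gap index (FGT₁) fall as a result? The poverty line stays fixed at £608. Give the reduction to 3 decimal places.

0.011

Before: below the line — £188, £524; poverty gap index (FGT₁) = 0.09211.
After the £30 transfer: below the line — £218, £554; poverty gap index (FGT₁) = 0.08114.
Reduction = 0.09211 − 0.08114 = 0.011.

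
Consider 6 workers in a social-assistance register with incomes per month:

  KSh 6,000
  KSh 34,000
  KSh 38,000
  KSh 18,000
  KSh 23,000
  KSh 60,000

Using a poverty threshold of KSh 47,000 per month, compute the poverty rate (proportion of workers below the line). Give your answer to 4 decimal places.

0.8333

5 of the 6 workers have income below KSh 47,000.
H = 5/6 = 0.8333.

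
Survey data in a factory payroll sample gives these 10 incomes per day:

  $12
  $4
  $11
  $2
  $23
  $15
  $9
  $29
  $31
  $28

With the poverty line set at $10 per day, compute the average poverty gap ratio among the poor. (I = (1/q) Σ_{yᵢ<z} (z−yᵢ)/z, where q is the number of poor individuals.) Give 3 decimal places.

0.500

Incomes under z: $2, $4, $9 (q = 3 of N = 10).
Relative gaps: 0.8000, 0.6000, 0.1000; sum = 1.500000.
The income-gap ratio divides by q (the poor only): 1.500000 / 3 = 0.500.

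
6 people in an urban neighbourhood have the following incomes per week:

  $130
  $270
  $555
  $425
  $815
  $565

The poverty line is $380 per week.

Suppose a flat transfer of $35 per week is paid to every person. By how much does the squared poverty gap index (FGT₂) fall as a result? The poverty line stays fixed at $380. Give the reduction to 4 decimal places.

0.0263

Before: below the line — $130, $270; squared poverty gap index (FGT₂) = 0.086103.
After the $35 transfer: below the line — $165, $305; squared poverty gap index (FGT₂) = 0.059845.
Reduction = 0.086103 − 0.059845 = 0.0263.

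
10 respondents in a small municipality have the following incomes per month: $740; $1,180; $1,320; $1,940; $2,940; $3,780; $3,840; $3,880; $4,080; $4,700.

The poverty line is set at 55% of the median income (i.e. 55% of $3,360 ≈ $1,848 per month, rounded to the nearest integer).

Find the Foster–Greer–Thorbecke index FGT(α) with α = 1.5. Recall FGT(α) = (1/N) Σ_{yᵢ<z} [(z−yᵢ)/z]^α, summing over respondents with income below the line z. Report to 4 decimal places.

Below the line: $740, $1,180, $1,320 (q = 3 of N = 10).
Relative gaps: (1848−740)/1848 = 0.5996; (1848−1180)/1848 = 0.3615; (1848−1320)/1848 = 0.2857.
Raised to α = 1.5: 0.46426; 0.21733; 0.15272.
Sum = 0.834302; FGT(1.5) = 0.834302 / 10 = 0.0834.

0.0834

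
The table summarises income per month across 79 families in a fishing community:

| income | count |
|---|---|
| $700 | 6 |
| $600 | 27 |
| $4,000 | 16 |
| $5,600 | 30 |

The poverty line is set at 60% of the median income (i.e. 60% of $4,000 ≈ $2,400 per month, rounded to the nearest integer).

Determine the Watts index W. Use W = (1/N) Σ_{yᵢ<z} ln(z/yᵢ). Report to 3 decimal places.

0.567

Poor units: 27×$600, 6×$700 (q = 33 of N = 79).
Log gaps: ln(2400/600) = 1.3863 (×27); ln(2400/700) = 1.2321 (×6).
W = 44.822810 / 79 = 0.567.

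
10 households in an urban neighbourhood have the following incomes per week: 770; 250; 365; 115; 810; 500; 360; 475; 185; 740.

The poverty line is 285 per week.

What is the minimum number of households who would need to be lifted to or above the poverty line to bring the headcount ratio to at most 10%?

3 of the 10 households are poor, so H = 3/10 = 0.300.
A headcount ratio of at most 10% allows at most ⌊0.10 × 10⌋ = 1 poor households.
So at least 3 − 1 = 2 must be lifted.

2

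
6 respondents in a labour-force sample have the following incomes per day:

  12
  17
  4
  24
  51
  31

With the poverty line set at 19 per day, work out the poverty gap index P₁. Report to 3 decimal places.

0.211

Below z: 4, 12, 17 (q = 3 of N = 6).
Gap ratios (z−y)/z: (19−4)/19 = 0.7895; (19−12)/19 = 0.3684; (19−17)/19 = 0.1053.
Sum of shortfalls = 1.263158; P₁ averages over all N: 1.263158 / 6 = 0.211.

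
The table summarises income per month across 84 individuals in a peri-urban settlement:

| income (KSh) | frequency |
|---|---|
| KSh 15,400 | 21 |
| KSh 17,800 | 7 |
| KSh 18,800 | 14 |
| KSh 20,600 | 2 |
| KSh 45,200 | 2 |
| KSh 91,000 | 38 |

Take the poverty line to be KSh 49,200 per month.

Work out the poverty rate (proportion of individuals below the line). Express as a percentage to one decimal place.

46 of the 84 individuals have income below KSh 49,200.
H = 46/84 = 54.8%.

54.8%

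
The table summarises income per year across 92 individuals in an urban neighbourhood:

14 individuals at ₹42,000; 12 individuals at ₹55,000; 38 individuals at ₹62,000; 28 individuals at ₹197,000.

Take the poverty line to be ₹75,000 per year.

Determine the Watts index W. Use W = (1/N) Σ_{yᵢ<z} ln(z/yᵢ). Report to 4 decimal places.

Below z: 14×₹42,000, 12×₹55,000, 38×₹62,000 (q = 64 of N = 92).
Log gaps: ln(75000/42000) = 0.5798 (×14); ln(75000/55000) = 0.3102 (×12); ln(75000/62000) = 0.1904 (×38).
W = 19.072760 / 92 = 0.2073.

0.2073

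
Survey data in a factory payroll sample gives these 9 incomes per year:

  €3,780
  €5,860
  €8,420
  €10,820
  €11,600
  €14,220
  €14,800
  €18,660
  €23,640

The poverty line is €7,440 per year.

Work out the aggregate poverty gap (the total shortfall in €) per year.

€5,240

Poor units: €3,780, €5,860 (q = 2 of N = 9).
Individual gaps: 7440−3780 = 3660; 7440−5860 = 1580.
Aggregate gap = €5,240.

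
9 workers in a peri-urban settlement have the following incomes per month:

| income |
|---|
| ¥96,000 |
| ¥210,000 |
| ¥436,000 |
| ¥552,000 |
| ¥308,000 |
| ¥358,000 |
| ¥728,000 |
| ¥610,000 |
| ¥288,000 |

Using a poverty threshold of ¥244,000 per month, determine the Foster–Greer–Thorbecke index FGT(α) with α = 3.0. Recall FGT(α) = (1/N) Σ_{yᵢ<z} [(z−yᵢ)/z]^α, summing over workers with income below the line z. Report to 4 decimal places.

Below z: ¥96,000, ¥210,000 (q = 2 of N = 9).
Gap ratios (z−y)/z: (244000−96000)/244000 = 0.6066; (244000−210000)/244000 = 0.1393.
Raised to α = 3.0: 0.22316; 0.00271.
Sum = 0.225865; FGT(3.0) = 0.225865 / 9 = 0.0251.

0.0251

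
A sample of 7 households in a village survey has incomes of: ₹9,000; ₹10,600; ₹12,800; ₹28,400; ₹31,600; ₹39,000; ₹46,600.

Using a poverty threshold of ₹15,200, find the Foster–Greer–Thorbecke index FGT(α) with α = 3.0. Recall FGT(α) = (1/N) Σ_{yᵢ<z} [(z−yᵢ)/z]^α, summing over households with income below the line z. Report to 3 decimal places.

Poor units: ₹9,000, ₹10,600, ₹12,800 (q = 3 of N = 7).
Shortfall ratios: (15200−9000)/15200 = 0.4079; (15200−10600)/15200 = 0.3026; (15200−12800)/15200 = 0.1579.
Raised to α = 3.0: 0.06786; 0.02772; 0.00394.
Sum = 0.099518; FGT(3.0) = 0.099518 / 7 = 0.014.

0.014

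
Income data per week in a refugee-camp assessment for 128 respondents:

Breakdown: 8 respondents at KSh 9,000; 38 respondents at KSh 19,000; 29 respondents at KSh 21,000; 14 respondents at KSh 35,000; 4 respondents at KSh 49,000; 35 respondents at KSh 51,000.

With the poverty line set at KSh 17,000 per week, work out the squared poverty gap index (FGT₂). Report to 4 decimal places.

Below z: 8×KSh 9,000 (q = 8 of N = 128).
Shortfall ratios: (17000−9000)/17000 = 0.4706 (×8).
Squared: 0.2215 (×8).
Sum = 1.771626; P₂ = 1.771626 / 128 = 0.0138.

0.0138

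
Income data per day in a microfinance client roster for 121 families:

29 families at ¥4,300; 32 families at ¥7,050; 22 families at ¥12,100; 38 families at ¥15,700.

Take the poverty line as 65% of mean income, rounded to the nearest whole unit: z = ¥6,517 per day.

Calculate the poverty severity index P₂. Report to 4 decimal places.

0.0277

Below z: 29×¥4,300 (q = 29 of N = 121).
Gap ratios (z−y)/z: (6517−4300)/6517 = 0.3402 (×29).
Squared: 0.1157 (×29).
Sum = 3.356093; P₂ = 3.356093 / 121 = 0.0277.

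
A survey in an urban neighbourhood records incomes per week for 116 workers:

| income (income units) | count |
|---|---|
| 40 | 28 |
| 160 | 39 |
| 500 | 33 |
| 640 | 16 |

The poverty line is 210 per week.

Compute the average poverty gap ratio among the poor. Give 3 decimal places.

0.477

Poor units: 28×40, 39×160 (q = 67 of N = 116).
Shortfall ratios (z−y)/z: 0.8095 (×28), 0.2381 (×39); sum = 31.952381.
The income-gap ratio divides by q (the poor only): 31.952381 / 67 = 0.477.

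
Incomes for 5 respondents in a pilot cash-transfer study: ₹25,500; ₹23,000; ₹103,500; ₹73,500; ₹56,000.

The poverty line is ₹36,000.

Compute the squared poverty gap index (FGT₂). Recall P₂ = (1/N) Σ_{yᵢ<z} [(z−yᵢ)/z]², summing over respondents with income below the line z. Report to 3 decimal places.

Poor units: ₹23,000, ₹25,500 (q = 2 of N = 5).
Shortfall ratios: (36000−23000)/36000 = 0.3611; (36000−25500)/36000 = 0.2917.
Squared: 0.1304; 0.0851.
Sum = 0.215471; P₂ = 0.215471 / 5 = 0.043.

0.043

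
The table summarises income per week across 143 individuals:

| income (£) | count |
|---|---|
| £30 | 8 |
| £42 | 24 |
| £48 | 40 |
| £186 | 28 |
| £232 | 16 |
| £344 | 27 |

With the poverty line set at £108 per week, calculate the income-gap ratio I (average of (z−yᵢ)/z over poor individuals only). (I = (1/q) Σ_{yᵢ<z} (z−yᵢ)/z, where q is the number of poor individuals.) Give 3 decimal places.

Poor units: 8×£30, 24×£42, 40×£48 (q = 72 of N = 143).
Shortfall ratios (z−y)/z: 0.7222 (×8), 0.6111 (×24), 0.5556 (×40); sum = 42.666667.
I averages over the q = 72 poor units only: 42.666667 / 72 = 0.593.

0.593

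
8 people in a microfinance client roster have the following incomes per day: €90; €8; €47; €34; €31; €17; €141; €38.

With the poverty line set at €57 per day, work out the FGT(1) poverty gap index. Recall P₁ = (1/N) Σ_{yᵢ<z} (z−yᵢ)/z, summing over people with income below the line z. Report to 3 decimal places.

0.366

Incomes under z: €8, €17, €31, €34, €38, €47 (q = 6 of N = 8).
Gap ratios (z−y)/z: (57−8)/57 = 0.8596; (57−17)/57 = 0.7018; (57−31)/57 = 0.4561; (57−34)/57 = 0.4035; (57−38)/57 = 0.3333; (57−47)/57 = 0.1754.
Sum of shortfalls = 2.929825; P₁ averages over all N: 2.929825 / 8 = 0.366.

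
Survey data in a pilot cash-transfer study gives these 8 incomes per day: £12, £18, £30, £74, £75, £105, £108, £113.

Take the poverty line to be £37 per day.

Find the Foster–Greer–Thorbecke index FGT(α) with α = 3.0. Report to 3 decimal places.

0.056

Poor units: £12, £18, £30 (q = 3 of N = 8).
Relative gaps: (37−12)/37 = 0.6757; (37−18)/37 = 0.5135; (37−30)/37 = 0.1892.
Raised to α = 3.0: 0.30847; 0.13541; 0.00677.
Sum = 0.450654; FGT(3.0) = 0.450654 / 8 = 0.056.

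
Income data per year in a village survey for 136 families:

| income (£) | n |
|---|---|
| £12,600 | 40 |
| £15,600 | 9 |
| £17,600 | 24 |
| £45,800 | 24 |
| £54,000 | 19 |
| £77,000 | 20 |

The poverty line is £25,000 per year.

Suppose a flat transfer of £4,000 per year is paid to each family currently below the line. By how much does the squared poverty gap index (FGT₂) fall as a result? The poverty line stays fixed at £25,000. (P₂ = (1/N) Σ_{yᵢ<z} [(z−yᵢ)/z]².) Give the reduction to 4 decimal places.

0.0576

Before: below the line — 40×£12,600, 9×£15,600, 24×£17,600; squared poverty gap index (FGT₂) = 0.097175.
After the £4,000 transfer: below the line — 40×£16,600, 9×£19,600, 24×£21,600; squared poverty gap index (FGT₂) = 0.039556.
Reduction = 0.097175 − 0.039556 = 0.0576.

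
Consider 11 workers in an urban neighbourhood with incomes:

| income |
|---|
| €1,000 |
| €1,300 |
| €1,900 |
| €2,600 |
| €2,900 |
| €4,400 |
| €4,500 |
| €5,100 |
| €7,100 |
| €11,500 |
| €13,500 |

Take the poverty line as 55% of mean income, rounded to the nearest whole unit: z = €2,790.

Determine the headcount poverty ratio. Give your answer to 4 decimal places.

0.3636

4 of the 11 workers have income below €2,790.
H = 4/11 = 0.3636.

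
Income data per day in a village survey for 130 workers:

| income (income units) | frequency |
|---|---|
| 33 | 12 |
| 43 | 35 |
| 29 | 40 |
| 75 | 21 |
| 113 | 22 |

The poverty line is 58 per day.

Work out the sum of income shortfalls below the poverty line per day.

1985

Below z: 40×29, 12×33, 35×43 (q = 87 of N = 130).
Individual gaps: 40×(58−29) = 1160; 12×(58−33) = 300; 35×(58−43) = 525.
Aggregate gap = 1985.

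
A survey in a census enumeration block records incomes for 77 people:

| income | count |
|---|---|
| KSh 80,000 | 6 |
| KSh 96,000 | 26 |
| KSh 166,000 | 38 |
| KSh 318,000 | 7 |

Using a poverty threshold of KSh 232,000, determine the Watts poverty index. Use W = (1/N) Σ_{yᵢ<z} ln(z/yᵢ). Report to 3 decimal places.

Below the line: 6×KSh 80,000, 26×KSh 96,000, 38×KSh 166,000 (q = 70 of N = 77).
Log shortfalls: ln(232000/80000) = 1.0647 (×6); ln(232000/96000) = 0.8824 (×26); ln(232000/166000) = 0.3347 (×38).
W = 42.050867 / 77 = 0.546.

0.546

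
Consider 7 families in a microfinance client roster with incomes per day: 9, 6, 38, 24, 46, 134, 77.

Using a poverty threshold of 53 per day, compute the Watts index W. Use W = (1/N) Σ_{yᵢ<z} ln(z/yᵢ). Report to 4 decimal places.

0.7455

Poor units: 6, 9, 24, 38, 46 (q = 5 of N = 7).
Log gaps: ln(53/6) = 2.1785; ln(53/9) = 1.7731; ln(53/24) = 0.7922; ln(53/38) = 0.3327; ln(53/46) = 0.1417.
W = 5.218194 / 7 = 0.7455.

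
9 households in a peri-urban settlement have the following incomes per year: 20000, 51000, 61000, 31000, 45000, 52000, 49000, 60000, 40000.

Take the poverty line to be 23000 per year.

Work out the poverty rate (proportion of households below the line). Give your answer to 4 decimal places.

0.1111

1 of the 9 households have income below 23000.
H = 1/9 = 0.1111.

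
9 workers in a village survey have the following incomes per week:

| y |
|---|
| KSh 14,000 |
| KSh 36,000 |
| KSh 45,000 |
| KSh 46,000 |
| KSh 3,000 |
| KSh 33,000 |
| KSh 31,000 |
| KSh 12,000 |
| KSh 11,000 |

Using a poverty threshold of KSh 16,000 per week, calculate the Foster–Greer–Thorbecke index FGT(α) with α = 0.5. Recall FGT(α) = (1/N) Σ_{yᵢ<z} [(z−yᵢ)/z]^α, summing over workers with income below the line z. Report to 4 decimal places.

0.2571

Poor units: KSh 3,000, KSh 11,000, KSh 12,000, KSh 14,000 (q = 4 of N = 9).
Gap ratios (z−y)/z: (16000−3000)/16000 = 0.8125; (16000−11000)/16000 = 0.3125; (16000−12000)/16000 = 0.2500; (16000−14000)/16000 = 0.1250.
Raised to α = 0.5: 0.90139; 0.55902; 0.50000; 0.35355.
Sum = 2.313958; FGT(0.5) = 2.313958 / 9 = 0.2571.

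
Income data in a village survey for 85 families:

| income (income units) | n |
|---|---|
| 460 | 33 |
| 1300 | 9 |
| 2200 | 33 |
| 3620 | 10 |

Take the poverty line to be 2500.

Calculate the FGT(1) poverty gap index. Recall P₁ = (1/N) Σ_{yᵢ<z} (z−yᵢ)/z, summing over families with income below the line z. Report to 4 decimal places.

0.4142

Poor units: 33×460, 9×1300, 33×2200 (q = 75 of N = 85).
Shortfall ratios: (2500−460)/2500 = 0.8160 (×33); (2500−1300)/2500 = 0.4800 (×9); (2500−2200)/2500 = 0.1200 (×33).
Σ = 35.208000. Dividing by the full population N = 85 gives P₁ = 0.4142.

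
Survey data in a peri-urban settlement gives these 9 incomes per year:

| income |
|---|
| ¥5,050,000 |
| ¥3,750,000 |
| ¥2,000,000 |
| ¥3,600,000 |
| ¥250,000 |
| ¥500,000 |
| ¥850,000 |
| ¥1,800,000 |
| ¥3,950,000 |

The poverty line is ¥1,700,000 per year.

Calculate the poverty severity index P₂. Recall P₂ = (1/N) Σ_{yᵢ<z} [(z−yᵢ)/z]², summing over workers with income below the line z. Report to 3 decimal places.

0.164

Below the line: ¥250,000, ¥500,000, ¥850,000 (q = 3 of N = 9).
Relative gaps: (1700000−250000)/1700000 = 0.8529; (1700000−500000)/1700000 = 0.7059; (1700000−850000)/1700000 = 0.5000.
Squared: 0.7275; 0.4983; 0.2500.
Sum = 1.475779; P₂ = 1.475779 / 9 = 0.164.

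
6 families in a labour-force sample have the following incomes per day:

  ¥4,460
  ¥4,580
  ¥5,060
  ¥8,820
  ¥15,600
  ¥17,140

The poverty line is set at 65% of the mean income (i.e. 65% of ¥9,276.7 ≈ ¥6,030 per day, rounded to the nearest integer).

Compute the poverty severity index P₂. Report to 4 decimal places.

0.0252

Below the line: ¥4,460, ¥4,580, ¥5,060 (q = 3 of N = 6).
Gap ratios (z−y)/z: (6030−4460)/6030 = 0.2604; (6030−4580)/6030 = 0.2405; (6030−5060)/6030 = 0.1609.
Squared: 0.0678; 0.0578; 0.0259.
Sum = 0.151490; P₂ = 0.151490 / 6 = 0.0252.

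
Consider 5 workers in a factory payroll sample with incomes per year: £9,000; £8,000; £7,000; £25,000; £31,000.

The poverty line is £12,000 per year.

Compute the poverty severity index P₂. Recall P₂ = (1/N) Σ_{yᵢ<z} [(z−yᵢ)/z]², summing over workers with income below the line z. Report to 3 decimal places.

Below z: £7,000, £8,000, £9,000 (q = 3 of N = 5).
Normalized shortfalls: (12000−7000)/12000 = 0.4167; (12000−8000)/12000 = 0.3333; (12000−9000)/12000 = 0.2500.
Squared: 0.1736; 0.1111; 0.0625.
Sum = 0.347222; P₂ = 0.347222 / 5 = 0.069.

0.069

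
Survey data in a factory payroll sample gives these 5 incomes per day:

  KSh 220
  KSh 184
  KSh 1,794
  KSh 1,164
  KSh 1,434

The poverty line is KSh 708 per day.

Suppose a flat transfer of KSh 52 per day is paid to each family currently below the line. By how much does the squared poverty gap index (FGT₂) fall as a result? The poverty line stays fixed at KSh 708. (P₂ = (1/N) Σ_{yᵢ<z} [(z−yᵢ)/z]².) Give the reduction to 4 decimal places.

0.0398

Before: below the line — KSh 184, KSh 220; squared poverty gap index (FGT₂) = 0.204571.
After the KSh 52 transfer: below the line — KSh 236, KSh 272; squared poverty gap index (FGT₂) = 0.164736.
Reduction = 0.204571 − 0.164736 = 0.0398.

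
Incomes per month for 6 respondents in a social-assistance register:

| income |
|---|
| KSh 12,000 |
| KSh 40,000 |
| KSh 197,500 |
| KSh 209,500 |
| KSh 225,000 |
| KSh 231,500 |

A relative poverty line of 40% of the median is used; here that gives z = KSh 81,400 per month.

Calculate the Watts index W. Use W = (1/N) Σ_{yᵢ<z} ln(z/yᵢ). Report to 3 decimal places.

0.437

Below the line: KSh 12,000, KSh 40,000 (q = 2 of N = 6).
Log shortfalls: ln(81400/12000) = 1.9145; ln(81400/40000) = 0.7105.
W = 2.624964 / 6 = 0.437.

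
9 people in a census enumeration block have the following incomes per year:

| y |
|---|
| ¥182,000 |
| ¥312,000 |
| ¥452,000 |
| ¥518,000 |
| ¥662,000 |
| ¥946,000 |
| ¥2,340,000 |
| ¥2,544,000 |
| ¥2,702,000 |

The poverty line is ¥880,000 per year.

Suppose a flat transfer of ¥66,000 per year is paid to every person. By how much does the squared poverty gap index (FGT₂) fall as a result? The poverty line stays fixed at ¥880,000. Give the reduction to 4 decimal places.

Before: below the line — ¥182,000, ¥312,000, ¥452,000, ¥518,000, ¥662,000; squared poverty gap index (FGT₂) = 0.168099.
After the ¥66,000 transfer: below the line — ¥248,000, ¥378,000, ¥518,000, ¥584,000, ¥728,000; squared poverty gap index (FGT₂) = 0.128155.
Reduction = 0.168099 − 0.128155 = 0.0399.

0.0399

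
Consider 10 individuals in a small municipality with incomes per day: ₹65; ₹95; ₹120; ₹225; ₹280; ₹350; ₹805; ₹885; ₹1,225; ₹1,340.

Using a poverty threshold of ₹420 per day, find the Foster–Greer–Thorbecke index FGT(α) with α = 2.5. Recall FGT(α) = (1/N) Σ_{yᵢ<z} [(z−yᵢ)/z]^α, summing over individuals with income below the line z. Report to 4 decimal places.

Below z: ₹65, ₹95, ₹120, ₹225, ₹280, ₹350 (q = 6 of N = 10).
Normalized shortfalls: (420−65)/420 = 0.8452; (420−95)/420 = 0.7738; (420−120)/420 = 0.7143; (420−225)/420 = 0.4643; (420−280)/420 = 0.3333; (420−350)/420 = 0.1667.
Raised to α = 2.5: 0.65682; 0.52673; 0.43120; 0.14688; 0.06415; 0.01134.
Sum = 1.837120; FGT(2.5) = 1.837120 / 10 = 0.1837.

0.1837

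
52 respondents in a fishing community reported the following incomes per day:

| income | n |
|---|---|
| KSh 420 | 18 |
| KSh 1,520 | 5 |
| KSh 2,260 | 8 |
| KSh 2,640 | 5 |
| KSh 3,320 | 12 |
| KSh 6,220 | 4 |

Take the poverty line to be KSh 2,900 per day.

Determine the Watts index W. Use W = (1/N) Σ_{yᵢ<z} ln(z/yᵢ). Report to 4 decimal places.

Below z: 18×KSh 420, 5×KSh 1,520, 8×KSh 2,260, 5×KSh 2,640 (q = 36 of N = 52).
Log shortfalls: ln(2900/420) = 1.9322 (×18); ln(2900/1520) = 0.6460 (×5); ln(2900/2260) = 0.2493 (×8); ln(2900/2640) = 0.0939 (×5).
W = 40.474232 / 52 = 0.7784.

0.7784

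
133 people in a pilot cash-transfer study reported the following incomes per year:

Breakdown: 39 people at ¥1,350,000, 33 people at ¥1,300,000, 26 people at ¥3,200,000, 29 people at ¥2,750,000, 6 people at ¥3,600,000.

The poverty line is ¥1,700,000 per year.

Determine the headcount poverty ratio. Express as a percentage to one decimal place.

54.1%

72 of the 133 people have income below ¥1,700,000.
H = 72/133 = 54.1%.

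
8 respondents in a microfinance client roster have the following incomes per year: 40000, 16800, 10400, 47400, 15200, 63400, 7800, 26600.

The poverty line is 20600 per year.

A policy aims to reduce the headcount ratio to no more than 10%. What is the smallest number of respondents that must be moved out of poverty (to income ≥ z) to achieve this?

4 of the 8 respondents are poor, so H = 4/8 = 0.500.
A headcount ratio of at most 10% allows at most ⌊0.10 × 8⌋ = 0 poor respondents.
So at least 4 − 0 = 4 must be lifted.

4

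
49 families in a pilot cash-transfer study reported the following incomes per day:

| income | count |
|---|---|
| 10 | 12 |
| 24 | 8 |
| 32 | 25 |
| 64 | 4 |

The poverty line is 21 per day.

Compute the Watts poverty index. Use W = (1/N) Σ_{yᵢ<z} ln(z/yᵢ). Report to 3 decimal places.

0.182

Below z: 12×10 (q = 12 of N = 49).
Log gaps: ln(21/10) = 0.7419 (×12).
W = 8.903248 / 49 = 0.182.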